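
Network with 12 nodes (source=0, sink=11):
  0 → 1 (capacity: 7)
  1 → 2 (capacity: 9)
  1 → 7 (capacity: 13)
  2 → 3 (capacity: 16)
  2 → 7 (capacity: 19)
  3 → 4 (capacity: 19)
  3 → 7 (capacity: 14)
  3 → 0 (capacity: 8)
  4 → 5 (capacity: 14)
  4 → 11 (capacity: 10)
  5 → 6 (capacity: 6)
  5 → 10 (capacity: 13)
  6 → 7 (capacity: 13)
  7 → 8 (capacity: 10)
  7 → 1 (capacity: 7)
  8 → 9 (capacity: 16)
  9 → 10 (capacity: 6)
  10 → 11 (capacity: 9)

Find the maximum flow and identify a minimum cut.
Max flow = 7, Min cut edges: (0,1)

Maximum flow: 7
Minimum cut: (0,1)
Partition: S = [0], T = [1, 2, 3, 4, 5, 6, 7, 8, 9, 10, 11]

Max-flow min-cut theorem verified: both equal 7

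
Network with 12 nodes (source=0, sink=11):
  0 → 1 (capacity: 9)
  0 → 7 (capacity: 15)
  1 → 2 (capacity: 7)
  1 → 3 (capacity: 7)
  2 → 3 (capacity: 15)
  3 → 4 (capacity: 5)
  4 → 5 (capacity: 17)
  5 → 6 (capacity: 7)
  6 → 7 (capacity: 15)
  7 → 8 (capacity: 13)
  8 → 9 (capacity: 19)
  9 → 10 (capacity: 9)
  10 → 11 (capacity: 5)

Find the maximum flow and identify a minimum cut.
Max flow = 5, Min cut edges: (10,11)

Maximum flow: 5
Minimum cut: (10,11)
Partition: S = [0, 1, 2, 3, 4, 5, 6, 7, 8, 9, 10], T = [11]

Max-flow min-cut theorem verified: both equal 5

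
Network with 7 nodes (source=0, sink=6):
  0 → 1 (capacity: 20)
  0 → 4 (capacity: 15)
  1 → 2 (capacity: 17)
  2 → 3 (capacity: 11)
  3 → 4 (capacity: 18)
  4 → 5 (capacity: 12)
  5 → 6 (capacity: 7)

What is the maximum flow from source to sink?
Maximum flow = 7

Max flow: 7

Flow assignment:
  0 → 1: 7/20
  1 → 2: 7/17
  2 → 3: 7/11
  3 → 4: 7/18
  4 → 5: 7/12
  5 → 6: 7/7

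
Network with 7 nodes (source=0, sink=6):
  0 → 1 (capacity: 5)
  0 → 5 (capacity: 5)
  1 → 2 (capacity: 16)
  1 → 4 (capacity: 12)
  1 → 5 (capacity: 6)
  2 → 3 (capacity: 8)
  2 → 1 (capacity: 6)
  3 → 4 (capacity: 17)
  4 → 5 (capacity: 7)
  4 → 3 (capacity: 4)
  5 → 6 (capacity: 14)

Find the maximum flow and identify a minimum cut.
Max flow = 10, Min cut edges: (0,1), (0,5)

Maximum flow: 10
Minimum cut: (0,1), (0,5)
Partition: S = [0], T = [1, 2, 3, 4, 5, 6]

Max-flow min-cut theorem verified: both equal 10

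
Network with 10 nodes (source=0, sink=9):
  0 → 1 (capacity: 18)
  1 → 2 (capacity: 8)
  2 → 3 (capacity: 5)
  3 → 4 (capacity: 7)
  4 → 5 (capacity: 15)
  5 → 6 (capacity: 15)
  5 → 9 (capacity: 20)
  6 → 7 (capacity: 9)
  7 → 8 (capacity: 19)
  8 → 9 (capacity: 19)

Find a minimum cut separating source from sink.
Min cut value = 5, edges: (2,3)

Min cut value: 5
Partition: S = [0, 1, 2], T = [3, 4, 5, 6, 7, 8, 9]
Cut edges: (2,3)

By max-flow min-cut theorem, max flow = min cut = 5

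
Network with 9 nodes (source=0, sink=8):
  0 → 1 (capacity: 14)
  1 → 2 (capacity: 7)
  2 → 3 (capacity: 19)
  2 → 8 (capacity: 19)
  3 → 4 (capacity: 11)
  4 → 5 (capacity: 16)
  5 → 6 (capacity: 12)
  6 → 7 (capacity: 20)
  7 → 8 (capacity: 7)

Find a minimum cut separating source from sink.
Min cut value = 7, edges: (1,2)

Min cut value: 7
Partition: S = [0, 1], T = [2, 3, 4, 5, 6, 7, 8]
Cut edges: (1,2)

By max-flow min-cut theorem, max flow = min cut = 7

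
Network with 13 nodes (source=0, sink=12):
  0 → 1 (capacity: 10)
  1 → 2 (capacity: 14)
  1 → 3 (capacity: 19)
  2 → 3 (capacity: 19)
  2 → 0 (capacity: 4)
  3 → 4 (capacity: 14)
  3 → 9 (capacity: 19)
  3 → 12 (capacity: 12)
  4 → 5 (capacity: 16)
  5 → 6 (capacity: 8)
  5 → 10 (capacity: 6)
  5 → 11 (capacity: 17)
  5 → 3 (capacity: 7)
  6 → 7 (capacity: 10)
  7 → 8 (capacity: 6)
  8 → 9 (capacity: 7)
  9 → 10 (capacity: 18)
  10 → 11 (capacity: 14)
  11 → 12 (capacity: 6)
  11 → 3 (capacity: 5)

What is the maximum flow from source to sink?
Maximum flow = 10

Max flow: 10

Flow assignment:
  0 → 1: 10/10
  1 → 3: 10/19
  3 → 12: 10/12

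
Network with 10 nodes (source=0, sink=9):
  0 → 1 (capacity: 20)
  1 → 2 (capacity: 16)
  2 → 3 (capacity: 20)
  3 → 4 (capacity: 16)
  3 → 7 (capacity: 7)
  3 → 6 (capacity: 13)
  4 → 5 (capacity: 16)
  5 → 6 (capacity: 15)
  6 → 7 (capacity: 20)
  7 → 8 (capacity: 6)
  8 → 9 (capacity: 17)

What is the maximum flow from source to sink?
Maximum flow = 6

Max flow: 6

Flow assignment:
  0 → 1: 6/20
  1 → 2: 6/16
  2 → 3: 6/20
  3 → 7: 6/7
  7 → 8: 6/6
  8 → 9: 6/17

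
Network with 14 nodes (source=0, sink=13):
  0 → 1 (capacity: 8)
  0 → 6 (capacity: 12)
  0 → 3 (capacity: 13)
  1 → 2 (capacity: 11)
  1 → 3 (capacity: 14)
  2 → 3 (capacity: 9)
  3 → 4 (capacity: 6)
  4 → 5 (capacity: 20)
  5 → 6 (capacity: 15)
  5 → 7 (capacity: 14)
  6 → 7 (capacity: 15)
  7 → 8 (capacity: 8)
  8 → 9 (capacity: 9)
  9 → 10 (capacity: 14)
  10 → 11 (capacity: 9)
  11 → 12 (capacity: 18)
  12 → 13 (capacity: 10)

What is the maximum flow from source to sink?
Maximum flow = 8

Max flow: 8

Flow assignment:
  0 → 6: 2/12
  0 → 3: 6/13
  3 → 4: 6/6
  4 → 5: 6/20
  5 → 6: 6/15
  6 → 7: 8/15
  7 → 8: 8/8
  8 → 9: 8/9
  9 → 10: 8/14
  10 → 11: 8/9
  11 → 12: 8/18
  12 → 13: 8/10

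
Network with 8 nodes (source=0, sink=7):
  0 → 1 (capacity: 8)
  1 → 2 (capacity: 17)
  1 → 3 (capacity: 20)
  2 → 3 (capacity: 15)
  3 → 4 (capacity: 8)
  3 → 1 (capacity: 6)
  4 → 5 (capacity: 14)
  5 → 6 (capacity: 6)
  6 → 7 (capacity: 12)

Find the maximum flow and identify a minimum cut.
Max flow = 6, Min cut edges: (5,6)

Maximum flow: 6
Minimum cut: (5,6)
Partition: S = [0, 1, 2, 3, 4, 5], T = [6, 7]

Max-flow min-cut theorem verified: both equal 6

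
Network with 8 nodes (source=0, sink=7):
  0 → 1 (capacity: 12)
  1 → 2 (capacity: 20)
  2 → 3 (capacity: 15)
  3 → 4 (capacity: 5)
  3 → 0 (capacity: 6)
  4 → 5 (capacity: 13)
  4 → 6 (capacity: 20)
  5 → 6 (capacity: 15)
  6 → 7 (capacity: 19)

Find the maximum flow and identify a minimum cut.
Max flow = 5, Min cut edges: (3,4)

Maximum flow: 5
Minimum cut: (3,4)
Partition: S = [0, 1, 2, 3], T = [4, 5, 6, 7]

Max-flow min-cut theorem verified: both equal 5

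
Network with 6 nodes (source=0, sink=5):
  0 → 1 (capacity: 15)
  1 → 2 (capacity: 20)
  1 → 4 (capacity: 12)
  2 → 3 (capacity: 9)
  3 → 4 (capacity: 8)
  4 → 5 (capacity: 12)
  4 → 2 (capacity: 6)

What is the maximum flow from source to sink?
Maximum flow = 12

Max flow: 12

Flow assignment:
  0 → 1: 12/15
  1 → 2: 3/20
  1 → 4: 9/12
  2 → 3: 3/9
  3 → 4: 3/8
  4 → 5: 12/12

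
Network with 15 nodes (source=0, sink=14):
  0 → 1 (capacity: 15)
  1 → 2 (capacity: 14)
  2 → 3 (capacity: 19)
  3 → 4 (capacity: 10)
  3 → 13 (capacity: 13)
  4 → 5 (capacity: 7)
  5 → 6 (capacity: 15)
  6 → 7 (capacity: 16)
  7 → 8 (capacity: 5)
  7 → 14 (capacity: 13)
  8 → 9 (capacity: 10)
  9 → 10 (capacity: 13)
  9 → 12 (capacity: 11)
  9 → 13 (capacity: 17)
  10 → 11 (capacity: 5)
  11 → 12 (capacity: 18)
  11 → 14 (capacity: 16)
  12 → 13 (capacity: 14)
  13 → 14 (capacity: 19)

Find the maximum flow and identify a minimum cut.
Max flow = 14, Min cut edges: (1,2)

Maximum flow: 14
Minimum cut: (1,2)
Partition: S = [0, 1], T = [2, 3, 4, 5, 6, 7, 8, 9, 10, 11, 12, 13, 14]

Max-flow min-cut theorem verified: both equal 14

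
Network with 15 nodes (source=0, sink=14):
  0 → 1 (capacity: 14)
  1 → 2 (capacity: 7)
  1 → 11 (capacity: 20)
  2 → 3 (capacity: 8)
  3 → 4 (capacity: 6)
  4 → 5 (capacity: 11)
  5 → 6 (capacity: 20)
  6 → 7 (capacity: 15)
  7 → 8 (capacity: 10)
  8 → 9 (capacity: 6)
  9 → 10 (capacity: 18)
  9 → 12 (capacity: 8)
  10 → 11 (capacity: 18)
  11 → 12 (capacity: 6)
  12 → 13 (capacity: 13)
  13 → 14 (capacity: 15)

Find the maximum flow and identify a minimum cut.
Max flow = 12, Min cut edges: (8,9), (11,12)

Maximum flow: 12
Minimum cut: (8,9), (11,12)
Partition: S = [0, 1, 2, 3, 4, 5, 6, 7, 8, 10, 11], T = [9, 12, 13, 14]

Max-flow min-cut theorem verified: both equal 12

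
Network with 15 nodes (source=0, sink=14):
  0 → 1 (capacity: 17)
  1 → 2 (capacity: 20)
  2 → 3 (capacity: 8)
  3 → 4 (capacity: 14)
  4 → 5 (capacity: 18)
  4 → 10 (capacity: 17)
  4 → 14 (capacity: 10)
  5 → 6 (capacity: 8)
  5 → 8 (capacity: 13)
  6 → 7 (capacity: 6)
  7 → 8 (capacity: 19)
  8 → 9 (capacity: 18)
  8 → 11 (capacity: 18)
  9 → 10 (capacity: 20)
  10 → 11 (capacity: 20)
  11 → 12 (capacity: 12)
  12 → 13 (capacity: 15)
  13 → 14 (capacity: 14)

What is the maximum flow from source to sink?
Maximum flow = 8

Max flow: 8

Flow assignment:
  0 → 1: 8/17
  1 → 2: 8/20
  2 → 3: 8/8
  3 → 4: 8/14
  4 → 14: 8/10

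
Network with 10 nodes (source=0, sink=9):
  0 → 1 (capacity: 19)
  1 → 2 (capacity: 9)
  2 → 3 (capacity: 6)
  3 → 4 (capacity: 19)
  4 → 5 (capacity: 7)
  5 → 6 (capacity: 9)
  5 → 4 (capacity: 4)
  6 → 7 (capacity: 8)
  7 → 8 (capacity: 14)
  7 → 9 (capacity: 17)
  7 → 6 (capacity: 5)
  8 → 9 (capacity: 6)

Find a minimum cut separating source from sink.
Min cut value = 6, edges: (2,3)

Min cut value: 6
Partition: S = [0, 1, 2], T = [3, 4, 5, 6, 7, 8, 9]
Cut edges: (2,3)

By max-flow min-cut theorem, max flow = min cut = 6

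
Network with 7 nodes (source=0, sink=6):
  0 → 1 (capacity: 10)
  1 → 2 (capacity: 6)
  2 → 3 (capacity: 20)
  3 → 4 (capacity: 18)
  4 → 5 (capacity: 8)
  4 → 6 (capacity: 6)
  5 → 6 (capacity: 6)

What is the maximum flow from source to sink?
Maximum flow = 6

Max flow: 6

Flow assignment:
  0 → 1: 6/10
  1 → 2: 6/6
  2 → 3: 6/20
  3 → 4: 6/18
  4 → 6: 6/6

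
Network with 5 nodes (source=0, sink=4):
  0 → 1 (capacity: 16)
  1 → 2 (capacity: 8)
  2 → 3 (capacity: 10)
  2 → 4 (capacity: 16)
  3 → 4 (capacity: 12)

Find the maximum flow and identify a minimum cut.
Max flow = 8, Min cut edges: (1,2)

Maximum flow: 8
Minimum cut: (1,2)
Partition: S = [0, 1], T = [2, 3, 4]

Max-flow min-cut theorem verified: both equal 8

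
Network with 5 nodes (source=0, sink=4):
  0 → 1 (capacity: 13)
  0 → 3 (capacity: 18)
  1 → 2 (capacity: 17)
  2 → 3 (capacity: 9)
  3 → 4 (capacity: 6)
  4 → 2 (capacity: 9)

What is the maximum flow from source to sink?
Maximum flow = 6

Max flow: 6

Flow assignment:
  0 → 1: 6/13
  1 → 2: 6/17
  2 → 3: 6/9
  3 → 4: 6/6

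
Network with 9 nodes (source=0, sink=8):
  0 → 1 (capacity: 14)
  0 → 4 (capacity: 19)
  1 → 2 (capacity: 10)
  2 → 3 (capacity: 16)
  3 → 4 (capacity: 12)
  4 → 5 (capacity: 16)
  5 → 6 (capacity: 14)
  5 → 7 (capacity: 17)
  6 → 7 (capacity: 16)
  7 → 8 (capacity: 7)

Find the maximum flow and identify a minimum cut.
Max flow = 7, Min cut edges: (7,8)

Maximum flow: 7
Minimum cut: (7,8)
Partition: S = [0, 1, 2, 3, 4, 5, 6, 7], T = [8]

Max-flow min-cut theorem verified: both equal 7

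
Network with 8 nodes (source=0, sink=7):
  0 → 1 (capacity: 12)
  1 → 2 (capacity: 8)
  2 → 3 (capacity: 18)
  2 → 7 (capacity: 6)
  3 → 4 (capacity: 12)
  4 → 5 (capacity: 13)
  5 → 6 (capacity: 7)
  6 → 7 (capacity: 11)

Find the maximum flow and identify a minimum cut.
Max flow = 8, Min cut edges: (1,2)

Maximum flow: 8
Minimum cut: (1,2)
Partition: S = [0, 1], T = [2, 3, 4, 5, 6, 7]

Max-flow min-cut theorem verified: both equal 8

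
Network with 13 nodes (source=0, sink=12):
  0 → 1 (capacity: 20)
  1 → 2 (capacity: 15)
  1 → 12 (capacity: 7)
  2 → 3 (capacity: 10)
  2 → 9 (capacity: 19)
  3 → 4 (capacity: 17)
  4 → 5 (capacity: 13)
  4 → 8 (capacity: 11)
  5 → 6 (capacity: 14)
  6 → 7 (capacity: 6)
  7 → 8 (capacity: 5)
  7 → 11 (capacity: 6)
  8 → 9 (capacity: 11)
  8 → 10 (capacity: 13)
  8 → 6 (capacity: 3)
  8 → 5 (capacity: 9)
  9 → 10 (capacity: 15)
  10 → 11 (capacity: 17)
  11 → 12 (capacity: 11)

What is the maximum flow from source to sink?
Maximum flow = 18

Max flow: 18

Flow assignment:
  0 → 1: 18/20
  1 → 2: 11/15
  1 → 12: 7/7
  2 → 9: 11/19
  9 → 10: 11/15
  10 → 11: 11/17
  11 → 12: 11/11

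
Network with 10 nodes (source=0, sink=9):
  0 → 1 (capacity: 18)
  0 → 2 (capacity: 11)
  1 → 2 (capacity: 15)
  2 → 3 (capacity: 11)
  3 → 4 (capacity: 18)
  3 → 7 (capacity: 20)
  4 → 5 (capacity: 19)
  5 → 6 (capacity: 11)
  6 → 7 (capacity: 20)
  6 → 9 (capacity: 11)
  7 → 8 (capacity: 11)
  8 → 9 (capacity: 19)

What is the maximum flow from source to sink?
Maximum flow = 11

Max flow: 11

Flow assignment:
  0 → 1: 11/18
  1 → 2: 11/15
  2 → 3: 11/11
  3 → 7: 11/20
  7 → 8: 11/11
  8 → 9: 11/19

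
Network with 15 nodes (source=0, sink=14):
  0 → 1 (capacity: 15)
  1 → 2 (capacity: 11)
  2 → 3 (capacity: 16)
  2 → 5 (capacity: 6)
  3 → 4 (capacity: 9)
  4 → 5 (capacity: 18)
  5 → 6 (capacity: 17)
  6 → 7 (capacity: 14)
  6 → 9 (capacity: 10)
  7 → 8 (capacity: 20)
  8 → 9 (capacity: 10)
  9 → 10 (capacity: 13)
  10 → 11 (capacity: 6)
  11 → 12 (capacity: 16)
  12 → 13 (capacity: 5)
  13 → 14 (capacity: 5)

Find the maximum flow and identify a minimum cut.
Max flow = 5, Min cut edges: (13,14)

Maximum flow: 5
Minimum cut: (13,14)
Partition: S = [0, 1, 2, 3, 4, 5, 6, 7, 8, 9, 10, 11, 12, 13], T = [14]

Max-flow min-cut theorem verified: both equal 5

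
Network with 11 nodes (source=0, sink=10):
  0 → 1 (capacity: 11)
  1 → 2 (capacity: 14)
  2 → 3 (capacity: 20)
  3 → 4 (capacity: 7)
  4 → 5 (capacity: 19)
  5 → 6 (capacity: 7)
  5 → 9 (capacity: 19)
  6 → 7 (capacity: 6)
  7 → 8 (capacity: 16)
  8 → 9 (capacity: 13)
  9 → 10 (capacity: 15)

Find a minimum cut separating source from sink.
Min cut value = 7, edges: (3,4)

Min cut value: 7
Partition: S = [0, 1, 2, 3], T = [4, 5, 6, 7, 8, 9, 10]
Cut edges: (3,4)

By max-flow min-cut theorem, max flow = min cut = 7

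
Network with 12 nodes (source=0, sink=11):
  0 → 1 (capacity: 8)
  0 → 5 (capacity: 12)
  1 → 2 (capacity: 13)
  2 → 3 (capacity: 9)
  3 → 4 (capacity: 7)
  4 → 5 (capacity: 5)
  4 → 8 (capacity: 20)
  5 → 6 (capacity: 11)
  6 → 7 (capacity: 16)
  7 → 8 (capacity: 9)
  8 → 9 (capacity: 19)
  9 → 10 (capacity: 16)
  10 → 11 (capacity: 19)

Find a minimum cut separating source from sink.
Min cut value = 16, edges: (9,10)

Min cut value: 16
Partition: S = [0, 1, 2, 3, 4, 5, 6, 7, 8, 9], T = [10, 11]
Cut edges: (9,10)

By max-flow min-cut theorem, max flow = min cut = 16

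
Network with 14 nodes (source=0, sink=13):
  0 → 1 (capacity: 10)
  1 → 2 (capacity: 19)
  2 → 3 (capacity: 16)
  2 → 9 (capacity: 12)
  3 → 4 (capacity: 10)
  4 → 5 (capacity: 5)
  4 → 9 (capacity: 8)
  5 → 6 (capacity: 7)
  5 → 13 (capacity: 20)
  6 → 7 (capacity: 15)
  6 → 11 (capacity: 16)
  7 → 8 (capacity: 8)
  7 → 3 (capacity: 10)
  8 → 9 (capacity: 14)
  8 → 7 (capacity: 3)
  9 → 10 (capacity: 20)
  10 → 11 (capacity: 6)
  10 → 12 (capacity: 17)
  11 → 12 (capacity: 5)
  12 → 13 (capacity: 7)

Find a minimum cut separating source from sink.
Min cut value = 10, edges: (0,1)

Min cut value: 10
Partition: S = [0], T = [1, 2, 3, 4, 5, 6, 7, 8, 9, 10, 11, 12, 13]
Cut edges: (0,1)

By max-flow min-cut theorem, max flow = min cut = 10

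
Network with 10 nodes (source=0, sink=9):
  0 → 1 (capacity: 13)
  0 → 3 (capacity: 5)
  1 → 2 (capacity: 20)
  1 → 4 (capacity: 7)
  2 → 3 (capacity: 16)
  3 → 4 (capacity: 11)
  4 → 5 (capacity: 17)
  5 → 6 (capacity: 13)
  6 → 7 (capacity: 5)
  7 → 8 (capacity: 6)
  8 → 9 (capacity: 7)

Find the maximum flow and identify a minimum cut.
Max flow = 5, Min cut edges: (6,7)

Maximum flow: 5
Minimum cut: (6,7)
Partition: S = [0, 1, 2, 3, 4, 5, 6], T = [7, 8, 9]

Max-flow min-cut theorem verified: both equal 5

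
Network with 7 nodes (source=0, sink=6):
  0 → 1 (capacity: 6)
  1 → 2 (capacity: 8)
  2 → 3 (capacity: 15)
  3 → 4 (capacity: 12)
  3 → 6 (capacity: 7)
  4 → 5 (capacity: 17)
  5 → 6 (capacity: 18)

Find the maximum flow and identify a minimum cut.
Max flow = 6, Min cut edges: (0,1)

Maximum flow: 6
Minimum cut: (0,1)
Partition: S = [0], T = [1, 2, 3, 4, 5, 6]

Max-flow min-cut theorem verified: both equal 6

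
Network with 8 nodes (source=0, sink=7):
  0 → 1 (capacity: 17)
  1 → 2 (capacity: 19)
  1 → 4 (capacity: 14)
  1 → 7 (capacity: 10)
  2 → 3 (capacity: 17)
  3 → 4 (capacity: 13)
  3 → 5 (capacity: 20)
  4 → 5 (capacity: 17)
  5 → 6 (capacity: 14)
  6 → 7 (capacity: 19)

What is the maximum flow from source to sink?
Maximum flow = 17

Max flow: 17

Flow assignment:
  0 → 1: 17/17
  1 → 4: 7/14
  1 → 7: 10/10
  4 → 5: 7/17
  5 → 6: 7/14
  6 → 7: 7/19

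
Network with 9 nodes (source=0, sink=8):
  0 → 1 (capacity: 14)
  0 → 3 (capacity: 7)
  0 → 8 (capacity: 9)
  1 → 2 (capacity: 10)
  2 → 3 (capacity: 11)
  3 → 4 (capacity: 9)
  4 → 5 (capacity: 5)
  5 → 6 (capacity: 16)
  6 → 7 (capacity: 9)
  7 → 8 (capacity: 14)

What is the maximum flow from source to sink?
Maximum flow = 14

Max flow: 14

Flow assignment:
  0 → 1: 5/14
  0 → 8: 9/9
  1 → 2: 5/10
  2 → 3: 5/11
  3 → 4: 5/9
  4 → 5: 5/5
  5 → 6: 5/16
  6 → 7: 5/9
  7 → 8: 5/14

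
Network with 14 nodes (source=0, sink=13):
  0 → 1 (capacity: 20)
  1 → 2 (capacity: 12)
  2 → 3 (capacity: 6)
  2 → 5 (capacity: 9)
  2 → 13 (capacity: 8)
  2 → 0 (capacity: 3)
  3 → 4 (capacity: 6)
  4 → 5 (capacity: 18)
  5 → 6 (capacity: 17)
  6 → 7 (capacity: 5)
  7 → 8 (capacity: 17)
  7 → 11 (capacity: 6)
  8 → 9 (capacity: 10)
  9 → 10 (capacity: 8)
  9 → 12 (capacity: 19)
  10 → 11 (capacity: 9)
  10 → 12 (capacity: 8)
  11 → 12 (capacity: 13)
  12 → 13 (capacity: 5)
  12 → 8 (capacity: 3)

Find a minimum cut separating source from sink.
Min cut value = 12, edges: (1,2)

Min cut value: 12
Partition: S = [0, 1], T = [2, 3, 4, 5, 6, 7, 8, 9, 10, 11, 12, 13]
Cut edges: (1,2)

By max-flow min-cut theorem, max flow = min cut = 12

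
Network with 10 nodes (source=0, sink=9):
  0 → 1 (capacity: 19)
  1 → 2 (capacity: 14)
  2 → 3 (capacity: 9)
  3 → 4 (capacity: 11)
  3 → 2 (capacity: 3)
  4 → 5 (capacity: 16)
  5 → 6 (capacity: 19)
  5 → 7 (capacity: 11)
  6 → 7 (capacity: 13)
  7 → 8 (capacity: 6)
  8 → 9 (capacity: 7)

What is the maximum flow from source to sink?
Maximum flow = 6

Max flow: 6

Flow assignment:
  0 → 1: 6/19
  1 → 2: 6/14
  2 → 3: 6/9
  3 → 4: 6/11
  4 → 5: 6/16
  5 → 7: 6/11
  7 → 8: 6/6
  8 → 9: 6/7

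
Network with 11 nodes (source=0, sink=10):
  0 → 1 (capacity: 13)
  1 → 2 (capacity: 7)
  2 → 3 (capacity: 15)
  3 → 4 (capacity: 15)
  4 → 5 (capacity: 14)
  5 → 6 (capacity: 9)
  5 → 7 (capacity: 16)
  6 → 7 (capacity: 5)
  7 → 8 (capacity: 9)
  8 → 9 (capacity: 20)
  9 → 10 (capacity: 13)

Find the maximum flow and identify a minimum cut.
Max flow = 7, Min cut edges: (1,2)

Maximum flow: 7
Minimum cut: (1,2)
Partition: S = [0, 1], T = [2, 3, 4, 5, 6, 7, 8, 9, 10]

Max-flow min-cut theorem verified: both equal 7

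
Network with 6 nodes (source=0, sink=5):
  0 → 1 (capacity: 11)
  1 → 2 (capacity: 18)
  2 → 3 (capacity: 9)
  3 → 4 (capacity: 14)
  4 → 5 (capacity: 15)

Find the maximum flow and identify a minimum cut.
Max flow = 9, Min cut edges: (2,3)

Maximum flow: 9
Minimum cut: (2,3)
Partition: S = [0, 1, 2], T = [3, 4, 5]

Max-flow min-cut theorem verified: both equal 9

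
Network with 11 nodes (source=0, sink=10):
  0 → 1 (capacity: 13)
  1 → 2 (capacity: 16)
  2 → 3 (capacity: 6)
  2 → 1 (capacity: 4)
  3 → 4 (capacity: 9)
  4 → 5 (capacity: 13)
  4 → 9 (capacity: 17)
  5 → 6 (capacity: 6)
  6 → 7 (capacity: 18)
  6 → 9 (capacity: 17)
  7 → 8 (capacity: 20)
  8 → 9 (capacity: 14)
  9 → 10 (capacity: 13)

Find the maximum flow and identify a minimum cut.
Max flow = 6, Min cut edges: (2,3)

Maximum flow: 6
Minimum cut: (2,3)
Partition: S = [0, 1, 2], T = [3, 4, 5, 6, 7, 8, 9, 10]

Max-flow min-cut theorem verified: both equal 6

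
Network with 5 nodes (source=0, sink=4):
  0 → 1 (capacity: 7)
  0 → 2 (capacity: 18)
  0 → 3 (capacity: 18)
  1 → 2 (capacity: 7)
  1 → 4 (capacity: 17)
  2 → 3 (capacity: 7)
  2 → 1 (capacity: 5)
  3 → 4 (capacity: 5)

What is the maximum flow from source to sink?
Maximum flow = 17

Max flow: 17

Flow assignment:
  0 → 1: 7/7
  0 → 2: 10/18
  1 → 4: 12/17
  2 → 3: 5/7
  2 → 1: 5/5
  3 → 4: 5/5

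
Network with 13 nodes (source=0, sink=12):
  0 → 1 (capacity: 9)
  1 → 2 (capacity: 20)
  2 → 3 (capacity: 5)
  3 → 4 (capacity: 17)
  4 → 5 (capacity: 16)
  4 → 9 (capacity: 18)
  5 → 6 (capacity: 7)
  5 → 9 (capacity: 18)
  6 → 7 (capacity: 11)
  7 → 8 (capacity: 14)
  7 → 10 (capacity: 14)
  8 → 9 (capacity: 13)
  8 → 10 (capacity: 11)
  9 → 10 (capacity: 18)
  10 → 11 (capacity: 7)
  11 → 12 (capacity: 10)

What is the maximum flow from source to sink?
Maximum flow = 5

Max flow: 5

Flow assignment:
  0 → 1: 5/9
  1 → 2: 5/20
  2 → 3: 5/5
  3 → 4: 5/17
  4 → 9: 5/18
  9 → 10: 5/18
  10 → 11: 5/7
  11 → 12: 5/10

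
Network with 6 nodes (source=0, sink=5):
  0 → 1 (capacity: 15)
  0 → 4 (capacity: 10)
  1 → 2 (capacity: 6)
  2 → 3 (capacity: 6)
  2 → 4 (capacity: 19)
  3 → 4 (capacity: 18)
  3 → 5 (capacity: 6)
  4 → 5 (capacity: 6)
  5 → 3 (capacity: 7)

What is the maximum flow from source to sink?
Maximum flow = 12

Max flow: 12

Flow assignment:
  0 → 1: 6/15
  0 → 4: 6/10
  1 → 2: 6/6
  2 → 3: 6/6
  3 → 5: 6/6
  4 → 5: 6/6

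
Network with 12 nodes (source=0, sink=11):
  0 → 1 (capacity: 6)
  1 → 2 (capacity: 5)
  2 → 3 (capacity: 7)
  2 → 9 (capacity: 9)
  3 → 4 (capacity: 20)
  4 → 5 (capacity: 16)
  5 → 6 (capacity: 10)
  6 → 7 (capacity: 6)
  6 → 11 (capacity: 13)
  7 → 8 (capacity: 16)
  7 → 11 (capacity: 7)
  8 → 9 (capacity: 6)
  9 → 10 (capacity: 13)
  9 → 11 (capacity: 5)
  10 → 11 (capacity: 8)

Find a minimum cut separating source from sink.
Min cut value = 5, edges: (1,2)

Min cut value: 5
Partition: S = [0, 1], T = [2, 3, 4, 5, 6, 7, 8, 9, 10, 11]
Cut edges: (1,2)

By max-flow min-cut theorem, max flow = min cut = 5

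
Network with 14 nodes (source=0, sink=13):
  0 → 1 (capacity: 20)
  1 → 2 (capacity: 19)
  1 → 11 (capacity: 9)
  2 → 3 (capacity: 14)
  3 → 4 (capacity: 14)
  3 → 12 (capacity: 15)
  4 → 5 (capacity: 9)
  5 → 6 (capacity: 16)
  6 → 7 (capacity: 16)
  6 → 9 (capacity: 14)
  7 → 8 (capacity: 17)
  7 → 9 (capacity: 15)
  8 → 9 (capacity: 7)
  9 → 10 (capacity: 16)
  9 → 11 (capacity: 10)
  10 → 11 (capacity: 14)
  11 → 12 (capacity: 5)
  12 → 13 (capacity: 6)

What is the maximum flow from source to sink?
Maximum flow = 6

Max flow: 6

Flow assignment:
  0 → 1: 6/20
  1 → 2: 1/19
  1 → 11: 5/9
  2 → 3: 1/14
  3 → 12: 1/15
  11 → 12: 5/5
  12 → 13: 6/6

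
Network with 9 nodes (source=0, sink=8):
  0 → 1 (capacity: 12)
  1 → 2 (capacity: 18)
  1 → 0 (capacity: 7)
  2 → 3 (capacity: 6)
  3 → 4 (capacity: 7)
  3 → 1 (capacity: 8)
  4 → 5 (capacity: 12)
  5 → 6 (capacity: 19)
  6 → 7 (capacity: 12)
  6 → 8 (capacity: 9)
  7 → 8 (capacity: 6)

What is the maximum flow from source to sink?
Maximum flow = 6

Max flow: 6

Flow assignment:
  0 → 1: 6/12
  1 → 2: 6/18
  2 → 3: 6/6
  3 → 4: 6/7
  4 → 5: 6/12
  5 → 6: 6/19
  6 → 8: 6/9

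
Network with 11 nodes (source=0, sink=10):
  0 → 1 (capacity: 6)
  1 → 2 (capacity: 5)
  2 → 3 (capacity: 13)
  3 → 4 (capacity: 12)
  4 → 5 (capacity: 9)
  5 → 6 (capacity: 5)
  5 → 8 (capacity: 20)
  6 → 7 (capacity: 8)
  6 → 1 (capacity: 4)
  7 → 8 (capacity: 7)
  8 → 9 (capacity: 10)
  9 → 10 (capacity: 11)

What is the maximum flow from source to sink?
Maximum flow = 5

Max flow: 5

Flow assignment:
  0 → 1: 5/6
  1 → 2: 5/5
  2 → 3: 5/13
  3 → 4: 5/12
  4 → 5: 5/9
  5 → 8: 5/20
  8 → 9: 5/10
  9 → 10: 5/11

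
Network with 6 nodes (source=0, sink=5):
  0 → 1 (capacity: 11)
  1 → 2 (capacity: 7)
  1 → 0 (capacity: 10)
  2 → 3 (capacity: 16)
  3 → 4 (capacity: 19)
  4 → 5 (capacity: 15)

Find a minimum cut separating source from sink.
Min cut value = 7, edges: (1,2)

Min cut value: 7
Partition: S = [0, 1], T = [2, 3, 4, 5]
Cut edges: (1,2)

By max-flow min-cut theorem, max flow = min cut = 7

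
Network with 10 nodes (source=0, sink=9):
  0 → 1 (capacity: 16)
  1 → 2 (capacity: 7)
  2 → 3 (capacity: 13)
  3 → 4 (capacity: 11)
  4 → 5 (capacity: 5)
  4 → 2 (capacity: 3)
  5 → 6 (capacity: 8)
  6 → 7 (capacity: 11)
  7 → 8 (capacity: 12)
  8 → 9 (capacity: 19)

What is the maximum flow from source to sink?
Maximum flow = 5

Max flow: 5

Flow assignment:
  0 → 1: 5/16
  1 → 2: 5/7
  2 → 3: 5/13
  3 → 4: 5/11
  4 → 5: 5/5
  5 → 6: 5/8
  6 → 7: 5/11
  7 → 8: 5/12
  8 → 9: 5/19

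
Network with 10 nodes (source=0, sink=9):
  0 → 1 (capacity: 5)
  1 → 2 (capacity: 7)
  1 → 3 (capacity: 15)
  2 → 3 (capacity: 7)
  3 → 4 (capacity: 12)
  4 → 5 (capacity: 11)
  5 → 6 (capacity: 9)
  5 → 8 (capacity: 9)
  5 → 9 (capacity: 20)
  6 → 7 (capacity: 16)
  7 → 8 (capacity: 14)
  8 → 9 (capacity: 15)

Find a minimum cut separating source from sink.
Min cut value = 5, edges: (0,1)

Min cut value: 5
Partition: S = [0], T = [1, 2, 3, 4, 5, 6, 7, 8, 9]
Cut edges: (0,1)

By max-flow min-cut theorem, max flow = min cut = 5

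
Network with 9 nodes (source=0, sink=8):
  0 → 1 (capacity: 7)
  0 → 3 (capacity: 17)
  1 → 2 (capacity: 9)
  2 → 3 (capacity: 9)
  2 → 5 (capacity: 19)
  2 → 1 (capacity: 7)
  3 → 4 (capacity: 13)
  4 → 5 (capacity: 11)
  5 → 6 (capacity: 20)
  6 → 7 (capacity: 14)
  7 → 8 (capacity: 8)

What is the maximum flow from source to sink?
Maximum flow = 8

Max flow: 8

Flow assignment:
  0 → 3: 8/17
  3 → 4: 8/13
  4 → 5: 8/11
  5 → 6: 8/20
  6 → 7: 8/14
  7 → 8: 8/8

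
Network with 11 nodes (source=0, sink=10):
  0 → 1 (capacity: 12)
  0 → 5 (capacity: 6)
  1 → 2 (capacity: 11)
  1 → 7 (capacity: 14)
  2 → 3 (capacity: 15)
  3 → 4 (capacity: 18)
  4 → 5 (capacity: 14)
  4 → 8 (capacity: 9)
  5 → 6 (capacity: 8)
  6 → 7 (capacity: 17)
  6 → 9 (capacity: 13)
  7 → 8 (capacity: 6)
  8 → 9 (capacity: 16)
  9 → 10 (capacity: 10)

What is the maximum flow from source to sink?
Maximum flow = 10

Max flow: 10

Flow assignment:
  0 → 1: 10/12
  1 → 2: 4/11
  1 → 7: 6/14
  2 → 3: 4/15
  3 → 4: 4/18
  4 → 8: 4/9
  7 → 8: 6/6
  8 → 9: 10/16
  9 → 10: 10/10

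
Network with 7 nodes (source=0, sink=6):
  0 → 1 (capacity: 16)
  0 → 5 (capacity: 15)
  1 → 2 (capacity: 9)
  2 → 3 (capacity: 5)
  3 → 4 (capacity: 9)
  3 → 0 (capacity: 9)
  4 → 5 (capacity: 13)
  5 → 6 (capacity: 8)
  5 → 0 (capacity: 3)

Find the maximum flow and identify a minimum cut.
Max flow = 8, Min cut edges: (5,6)

Maximum flow: 8
Minimum cut: (5,6)
Partition: S = [0, 1, 2, 3, 4, 5], T = [6]

Max-flow min-cut theorem verified: both equal 8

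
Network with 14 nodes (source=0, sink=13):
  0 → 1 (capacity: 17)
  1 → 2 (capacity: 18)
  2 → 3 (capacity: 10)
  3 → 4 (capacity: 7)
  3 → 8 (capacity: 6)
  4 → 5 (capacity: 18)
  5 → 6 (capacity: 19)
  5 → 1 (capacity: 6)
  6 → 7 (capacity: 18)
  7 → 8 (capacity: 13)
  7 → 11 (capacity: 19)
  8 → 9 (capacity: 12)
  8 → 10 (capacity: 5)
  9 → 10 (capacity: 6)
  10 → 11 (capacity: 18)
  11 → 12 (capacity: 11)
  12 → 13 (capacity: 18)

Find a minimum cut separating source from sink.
Min cut value = 10, edges: (2,3)

Min cut value: 10
Partition: S = [0, 1, 2], T = [3, 4, 5, 6, 7, 8, 9, 10, 11, 12, 13]
Cut edges: (2,3)

By max-flow min-cut theorem, max flow = min cut = 10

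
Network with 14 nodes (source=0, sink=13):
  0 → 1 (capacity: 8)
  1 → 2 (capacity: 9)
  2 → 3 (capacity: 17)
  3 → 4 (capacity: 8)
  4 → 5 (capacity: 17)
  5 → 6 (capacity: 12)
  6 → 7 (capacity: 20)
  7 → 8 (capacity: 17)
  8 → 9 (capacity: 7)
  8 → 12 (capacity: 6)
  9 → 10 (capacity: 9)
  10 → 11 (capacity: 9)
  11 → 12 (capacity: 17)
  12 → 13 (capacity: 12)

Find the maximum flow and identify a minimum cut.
Max flow = 8, Min cut edges: (3,4)

Maximum flow: 8
Minimum cut: (3,4)
Partition: S = [0, 1, 2, 3], T = [4, 5, 6, 7, 8, 9, 10, 11, 12, 13]

Max-flow min-cut theorem verified: both equal 8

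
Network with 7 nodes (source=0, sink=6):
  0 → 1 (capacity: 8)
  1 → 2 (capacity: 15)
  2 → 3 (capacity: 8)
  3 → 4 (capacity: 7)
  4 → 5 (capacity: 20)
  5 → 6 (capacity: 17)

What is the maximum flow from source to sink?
Maximum flow = 7

Max flow: 7

Flow assignment:
  0 → 1: 7/8
  1 → 2: 7/15
  2 → 3: 7/8
  3 → 4: 7/7
  4 → 5: 7/20
  5 → 6: 7/17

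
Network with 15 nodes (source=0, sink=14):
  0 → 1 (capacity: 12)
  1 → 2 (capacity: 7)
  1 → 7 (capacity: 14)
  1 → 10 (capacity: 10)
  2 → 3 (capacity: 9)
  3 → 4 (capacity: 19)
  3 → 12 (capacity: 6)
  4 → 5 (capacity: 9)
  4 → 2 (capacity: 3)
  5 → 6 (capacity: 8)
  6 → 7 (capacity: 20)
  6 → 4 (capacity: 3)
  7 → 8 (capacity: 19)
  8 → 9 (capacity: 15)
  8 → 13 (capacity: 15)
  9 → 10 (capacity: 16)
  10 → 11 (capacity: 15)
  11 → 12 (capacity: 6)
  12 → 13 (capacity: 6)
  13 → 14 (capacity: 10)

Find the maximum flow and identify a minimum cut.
Max flow = 10, Min cut edges: (13,14)

Maximum flow: 10
Minimum cut: (13,14)
Partition: S = [0, 1, 2, 3, 4, 5, 6, 7, 8, 9, 10, 11, 12, 13], T = [14]

Max-flow min-cut theorem verified: both equal 10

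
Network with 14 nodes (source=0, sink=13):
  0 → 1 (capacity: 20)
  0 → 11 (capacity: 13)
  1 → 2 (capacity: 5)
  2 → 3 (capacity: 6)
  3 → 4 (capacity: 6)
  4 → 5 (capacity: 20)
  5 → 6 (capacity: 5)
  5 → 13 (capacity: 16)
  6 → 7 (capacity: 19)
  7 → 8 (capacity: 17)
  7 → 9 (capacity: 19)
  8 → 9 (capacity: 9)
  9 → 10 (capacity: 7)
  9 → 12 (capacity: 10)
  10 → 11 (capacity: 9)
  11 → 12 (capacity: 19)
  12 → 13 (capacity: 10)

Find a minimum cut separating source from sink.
Min cut value = 15, edges: (1,2), (12,13)

Min cut value: 15
Partition: S = [0, 1, 6, 7, 8, 9, 10, 11, 12], T = [2, 3, 4, 5, 13]
Cut edges: (1,2), (12,13)

By max-flow min-cut theorem, max flow = min cut = 15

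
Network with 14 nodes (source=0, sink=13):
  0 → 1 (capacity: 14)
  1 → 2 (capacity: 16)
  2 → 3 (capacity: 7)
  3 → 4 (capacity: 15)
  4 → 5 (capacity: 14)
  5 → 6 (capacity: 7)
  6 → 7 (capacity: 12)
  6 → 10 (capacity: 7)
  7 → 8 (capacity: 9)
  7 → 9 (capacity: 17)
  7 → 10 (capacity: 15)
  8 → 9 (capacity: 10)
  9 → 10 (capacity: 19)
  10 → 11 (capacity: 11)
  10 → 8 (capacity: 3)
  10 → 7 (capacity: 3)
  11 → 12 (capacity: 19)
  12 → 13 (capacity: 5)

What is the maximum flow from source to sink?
Maximum flow = 5

Max flow: 5

Flow assignment:
  0 → 1: 5/14
  1 → 2: 5/16
  2 → 3: 5/7
  3 → 4: 5/15
  4 → 5: 5/14
  5 → 6: 5/7
  6 → 10: 5/7
  10 → 11: 5/11
  11 → 12: 5/19
  12 → 13: 5/5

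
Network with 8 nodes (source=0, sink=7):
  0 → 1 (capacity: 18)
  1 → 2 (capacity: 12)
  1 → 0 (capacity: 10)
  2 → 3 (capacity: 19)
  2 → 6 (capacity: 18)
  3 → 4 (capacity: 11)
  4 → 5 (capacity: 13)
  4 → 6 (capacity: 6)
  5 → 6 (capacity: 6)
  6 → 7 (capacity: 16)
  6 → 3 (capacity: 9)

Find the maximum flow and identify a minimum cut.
Max flow = 12, Min cut edges: (1,2)

Maximum flow: 12
Minimum cut: (1,2)
Partition: S = [0, 1], T = [2, 3, 4, 5, 6, 7]

Max-flow min-cut theorem verified: both equal 12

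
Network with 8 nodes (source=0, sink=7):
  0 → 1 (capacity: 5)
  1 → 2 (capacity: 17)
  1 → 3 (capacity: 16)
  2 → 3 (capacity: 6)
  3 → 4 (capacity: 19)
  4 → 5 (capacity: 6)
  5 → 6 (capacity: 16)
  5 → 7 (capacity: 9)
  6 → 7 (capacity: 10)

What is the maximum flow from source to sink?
Maximum flow = 5

Max flow: 5

Flow assignment:
  0 → 1: 5/5
  1 → 3: 5/16
  3 → 4: 5/19
  4 → 5: 5/6
  5 → 7: 5/9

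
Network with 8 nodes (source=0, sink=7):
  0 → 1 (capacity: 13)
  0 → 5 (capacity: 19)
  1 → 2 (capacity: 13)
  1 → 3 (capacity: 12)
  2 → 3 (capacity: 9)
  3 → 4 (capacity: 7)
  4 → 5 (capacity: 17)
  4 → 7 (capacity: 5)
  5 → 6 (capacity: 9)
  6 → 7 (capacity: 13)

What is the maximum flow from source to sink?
Maximum flow = 14

Max flow: 14

Flow assignment:
  0 → 1: 7/13
  0 → 5: 7/19
  1 → 3: 7/12
  3 → 4: 7/7
  4 → 5: 2/17
  4 → 7: 5/5
  5 → 6: 9/9
  6 → 7: 9/13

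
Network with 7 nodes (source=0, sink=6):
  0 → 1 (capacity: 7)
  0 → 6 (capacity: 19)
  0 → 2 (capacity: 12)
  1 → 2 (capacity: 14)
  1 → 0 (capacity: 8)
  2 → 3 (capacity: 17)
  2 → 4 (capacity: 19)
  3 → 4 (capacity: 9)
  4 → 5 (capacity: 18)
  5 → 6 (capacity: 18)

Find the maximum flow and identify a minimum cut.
Max flow = 37, Min cut edges: (0,6), (5,6)

Maximum flow: 37
Minimum cut: (0,6), (5,6)
Partition: S = [0, 1, 2, 3, 4, 5], T = [6]

Max-flow min-cut theorem verified: both equal 37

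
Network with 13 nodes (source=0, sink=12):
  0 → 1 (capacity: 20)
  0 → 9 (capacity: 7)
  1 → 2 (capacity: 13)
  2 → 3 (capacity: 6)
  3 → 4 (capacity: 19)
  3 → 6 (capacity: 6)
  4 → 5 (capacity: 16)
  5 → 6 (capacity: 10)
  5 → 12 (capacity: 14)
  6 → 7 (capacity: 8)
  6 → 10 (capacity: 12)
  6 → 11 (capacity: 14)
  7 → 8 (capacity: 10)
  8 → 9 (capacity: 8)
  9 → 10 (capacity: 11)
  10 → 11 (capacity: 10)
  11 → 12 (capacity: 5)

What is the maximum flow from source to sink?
Maximum flow = 11

Max flow: 11

Flow assignment:
  0 → 1: 6/20
  0 → 9: 5/7
  1 → 2: 6/13
  2 → 3: 6/6
  3 → 4: 6/19
  4 → 5: 6/16
  5 → 12: 6/14
  9 → 10: 5/11
  10 → 11: 5/10
  11 → 12: 5/5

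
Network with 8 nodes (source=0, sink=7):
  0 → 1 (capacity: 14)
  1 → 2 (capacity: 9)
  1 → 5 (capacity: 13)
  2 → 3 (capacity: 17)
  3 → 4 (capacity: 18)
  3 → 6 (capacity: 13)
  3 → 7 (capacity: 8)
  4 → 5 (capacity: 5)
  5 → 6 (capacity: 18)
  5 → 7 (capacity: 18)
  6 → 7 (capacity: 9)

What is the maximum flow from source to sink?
Maximum flow = 14

Max flow: 14

Flow assignment:
  0 → 1: 14/14
  1 → 2: 1/9
  1 → 5: 13/13
  2 → 3: 1/17
  3 → 7: 1/8
  5 → 7: 13/18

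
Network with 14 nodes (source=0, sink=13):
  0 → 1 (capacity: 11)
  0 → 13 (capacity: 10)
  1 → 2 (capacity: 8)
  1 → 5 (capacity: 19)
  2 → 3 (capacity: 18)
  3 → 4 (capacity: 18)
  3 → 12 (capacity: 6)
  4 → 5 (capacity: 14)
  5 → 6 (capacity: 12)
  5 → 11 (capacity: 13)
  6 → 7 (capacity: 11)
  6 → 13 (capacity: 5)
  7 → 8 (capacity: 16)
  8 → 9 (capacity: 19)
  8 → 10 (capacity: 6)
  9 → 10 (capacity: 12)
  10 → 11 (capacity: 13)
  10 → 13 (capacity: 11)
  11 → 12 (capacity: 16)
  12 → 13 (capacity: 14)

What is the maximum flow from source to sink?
Maximum flow = 21

Max flow: 21

Flow assignment:
  0 → 1: 11/11
  0 → 13: 10/10
  1 → 5: 11/19
  5 → 6: 5/12
  5 → 11: 6/13
  6 → 13: 5/5
  11 → 12: 6/16
  12 → 13: 6/14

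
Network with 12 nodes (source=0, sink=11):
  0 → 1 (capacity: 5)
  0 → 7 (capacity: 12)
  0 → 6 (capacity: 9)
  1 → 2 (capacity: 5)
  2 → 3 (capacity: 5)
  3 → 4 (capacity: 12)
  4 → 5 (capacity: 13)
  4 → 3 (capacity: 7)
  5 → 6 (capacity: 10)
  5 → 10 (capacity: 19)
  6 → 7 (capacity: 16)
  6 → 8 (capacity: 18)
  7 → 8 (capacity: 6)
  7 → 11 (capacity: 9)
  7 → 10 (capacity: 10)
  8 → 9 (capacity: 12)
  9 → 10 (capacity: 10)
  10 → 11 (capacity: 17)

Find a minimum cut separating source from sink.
Min cut value = 26, edges: (7,11), (10,11)

Min cut value: 26
Partition: S = [0, 1, 2, 3, 4, 5, 6, 7, 8, 9, 10], T = [11]
Cut edges: (7,11), (10,11)

By max-flow min-cut theorem, max flow = min cut = 26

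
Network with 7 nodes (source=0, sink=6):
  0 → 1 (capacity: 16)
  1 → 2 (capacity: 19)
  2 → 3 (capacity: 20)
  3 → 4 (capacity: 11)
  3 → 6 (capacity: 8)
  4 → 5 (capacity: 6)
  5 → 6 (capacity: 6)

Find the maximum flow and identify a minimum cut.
Max flow = 14, Min cut edges: (3,6), (5,6)

Maximum flow: 14
Minimum cut: (3,6), (5,6)
Partition: S = [0, 1, 2, 3, 4, 5], T = [6]

Max-flow min-cut theorem verified: both equal 14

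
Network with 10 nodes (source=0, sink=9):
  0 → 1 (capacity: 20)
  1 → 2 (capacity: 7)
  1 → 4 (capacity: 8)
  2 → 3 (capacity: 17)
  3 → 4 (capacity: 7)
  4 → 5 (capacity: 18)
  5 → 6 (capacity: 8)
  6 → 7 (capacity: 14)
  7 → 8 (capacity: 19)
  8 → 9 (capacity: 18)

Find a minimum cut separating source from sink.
Min cut value = 8, edges: (5,6)

Min cut value: 8
Partition: S = [0, 1, 2, 3, 4, 5], T = [6, 7, 8, 9]
Cut edges: (5,6)

By max-flow min-cut theorem, max flow = min cut = 8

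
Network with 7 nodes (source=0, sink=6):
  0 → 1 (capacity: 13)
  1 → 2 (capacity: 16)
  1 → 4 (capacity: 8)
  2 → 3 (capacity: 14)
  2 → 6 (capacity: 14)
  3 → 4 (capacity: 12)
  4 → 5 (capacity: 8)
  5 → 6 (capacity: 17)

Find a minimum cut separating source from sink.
Min cut value = 13, edges: (0,1)

Min cut value: 13
Partition: S = [0], T = [1, 2, 3, 4, 5, 6]
Cut edges: (0,1)

By max-flow min-cut theorem, max flow = min cut = 13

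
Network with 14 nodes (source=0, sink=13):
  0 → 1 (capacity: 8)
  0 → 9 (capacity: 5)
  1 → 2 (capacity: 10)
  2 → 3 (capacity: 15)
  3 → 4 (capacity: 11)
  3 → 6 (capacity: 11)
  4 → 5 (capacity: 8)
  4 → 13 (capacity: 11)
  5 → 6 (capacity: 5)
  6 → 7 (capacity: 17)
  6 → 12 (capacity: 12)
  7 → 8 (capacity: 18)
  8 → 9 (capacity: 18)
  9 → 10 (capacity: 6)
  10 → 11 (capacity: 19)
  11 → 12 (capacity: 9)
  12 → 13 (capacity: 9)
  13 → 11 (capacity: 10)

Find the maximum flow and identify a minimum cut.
Max flow = 13, Min cut edges: (0,1), (0,9)

Maximum flow: 13
Minimum cut: (0,1), (0,9)
Partition: S = [0], T = [1, 2, 3, 4, 5, 6, 7, 8, 9, 10, 11, 12, 13]

Max-flow min-cut theorem verified: both equal 13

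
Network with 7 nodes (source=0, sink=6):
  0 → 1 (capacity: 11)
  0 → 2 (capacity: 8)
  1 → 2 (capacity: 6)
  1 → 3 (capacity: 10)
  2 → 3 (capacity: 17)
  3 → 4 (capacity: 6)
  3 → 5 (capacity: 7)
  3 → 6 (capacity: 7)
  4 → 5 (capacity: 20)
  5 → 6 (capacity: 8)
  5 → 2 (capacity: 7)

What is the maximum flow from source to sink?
Maximum flow = 15

Max flow: 15

Flow assignment:
  0 → 1: 11/11
  0 → 2: 4/8
  1 → 2: 1/6
  1 → 3: 10/10
  2 → 3: 9/17
  3 → 4: 5/6
  3 → 5: 7/7
  3 → 6: 7/7
  4 → 5: 5/20
  5 → 6: 8/8
  5 → 2: 4/7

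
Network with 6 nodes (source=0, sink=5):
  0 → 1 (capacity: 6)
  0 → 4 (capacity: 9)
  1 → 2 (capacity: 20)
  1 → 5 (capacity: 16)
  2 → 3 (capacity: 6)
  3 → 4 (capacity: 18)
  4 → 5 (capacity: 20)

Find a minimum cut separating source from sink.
Min cut value = 15, edges: (0,1), (0,4)

Min cut value: 15
Partition: S = [0], T = [1, 2, 3, 4, 5]
Cut edges: (0,1), (0,4)

By max-flow min-cut theorem, max flow = min cut = 15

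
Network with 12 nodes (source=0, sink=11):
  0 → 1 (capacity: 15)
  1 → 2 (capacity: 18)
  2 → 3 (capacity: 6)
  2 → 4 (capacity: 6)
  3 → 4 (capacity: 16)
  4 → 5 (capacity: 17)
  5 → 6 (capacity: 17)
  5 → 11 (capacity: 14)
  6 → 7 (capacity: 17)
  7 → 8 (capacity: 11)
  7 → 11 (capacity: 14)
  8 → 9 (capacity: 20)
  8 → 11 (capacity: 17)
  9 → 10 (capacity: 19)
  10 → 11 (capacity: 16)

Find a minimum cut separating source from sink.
Min cut value = 12, edges: (2,3), (2,4)

Min cut value: 12
Partition: S = [0, 1, 2], T = [3, 4, 5, 6, 7, 8, 9, 10, 11]
Cut edges: (2,3), (2,4)

By max-flow min-cut theorem, max flow = min cut = 12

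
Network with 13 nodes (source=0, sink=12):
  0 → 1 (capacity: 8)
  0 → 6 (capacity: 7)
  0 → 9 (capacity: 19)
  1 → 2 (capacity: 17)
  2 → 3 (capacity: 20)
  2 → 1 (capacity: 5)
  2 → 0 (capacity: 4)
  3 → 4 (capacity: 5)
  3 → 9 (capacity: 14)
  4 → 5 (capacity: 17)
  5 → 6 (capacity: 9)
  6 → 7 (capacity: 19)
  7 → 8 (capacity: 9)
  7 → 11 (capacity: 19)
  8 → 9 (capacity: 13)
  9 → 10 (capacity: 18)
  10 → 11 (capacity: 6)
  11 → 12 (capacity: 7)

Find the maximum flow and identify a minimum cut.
Max flow = 7, Min cut edges: (11,12)

Maximum flow: 7
Minimum cut: (11,12)
Partition: S = [0, 1, 2, 3, 4, 5, 6, 7, 8, 9, 10, 11], T = [12]

Max-flow min-cut theorem verified: both equal 7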